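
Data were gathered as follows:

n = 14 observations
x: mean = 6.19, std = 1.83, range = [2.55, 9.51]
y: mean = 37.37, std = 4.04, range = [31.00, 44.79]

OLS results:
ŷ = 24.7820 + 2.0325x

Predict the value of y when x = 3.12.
ŷ = 31.1234

x = 3.12 lies inside the observed range [2.55, 9.51], so the fitted equation applies directly:

ŷ = 24.7820 + 2.0325 × 3.12
ŷ = 24.7820 + 6.3414
ŷ = 31.1234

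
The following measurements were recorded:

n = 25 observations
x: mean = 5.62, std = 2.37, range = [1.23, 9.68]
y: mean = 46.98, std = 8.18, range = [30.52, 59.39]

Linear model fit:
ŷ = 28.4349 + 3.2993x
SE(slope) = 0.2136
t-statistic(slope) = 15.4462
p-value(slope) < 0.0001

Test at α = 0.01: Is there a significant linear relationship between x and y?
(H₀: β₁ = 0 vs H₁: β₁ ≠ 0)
Reject H₀: p-value < 0.0001 < α = 0.01. The linear relationship is significant at the 1% level.

Hypothesis test for the slope coefficient:

H₀: β₁ = 0 (no linear relationship)
H₁: β₁ ≠ 0 (linear relationship exists)

Test statistic: t = β̂₁ / SE(β̂₁) = 3.2993 / 0.2136 = 15.4462

The p-value (<0.0001) is the probability, under H₀, of a t-statistic at least as extreme as |t| = 15.4462 (two-sided, df = n − 2 = 23).

Decision rule: reject H₀ if p-value < α.
p-value < 0.0001 < α = 0.01 → reject H₀.

Conclusion: the linear association between x and y is significant at the 1% level.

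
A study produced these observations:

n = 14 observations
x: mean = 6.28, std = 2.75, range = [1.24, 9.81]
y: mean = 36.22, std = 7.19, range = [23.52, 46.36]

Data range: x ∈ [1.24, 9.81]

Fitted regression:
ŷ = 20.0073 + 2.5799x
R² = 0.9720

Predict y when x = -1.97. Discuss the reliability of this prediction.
ŷ = 14.9249, but this is extrapolation (below the data range [1.24, 9.81]) and may be unreliable.

Prediction calculation:
ŷ = 20.0073 + 2.5799 × (-1.97)
ŷ = 14.9249

Reliability:
- Data range: x ∈ [1.24, 9.81]
- Prediction point: x = -1.97 is 3.21 units below the observed range → this is EXTRAPOLATION, not interpolation

Why that matters here:
- Real relationships often flatten, saturate, or turn nonlinear at extremes
- There are no observations near this x to validate the fitted line there
- R² describes fit only over the sampled x values; it says nothing about behaviour beyond them

A defensible statement: 'if the linear trend continued to x = -1.97, y would be about 14.9249' — the premise is untested.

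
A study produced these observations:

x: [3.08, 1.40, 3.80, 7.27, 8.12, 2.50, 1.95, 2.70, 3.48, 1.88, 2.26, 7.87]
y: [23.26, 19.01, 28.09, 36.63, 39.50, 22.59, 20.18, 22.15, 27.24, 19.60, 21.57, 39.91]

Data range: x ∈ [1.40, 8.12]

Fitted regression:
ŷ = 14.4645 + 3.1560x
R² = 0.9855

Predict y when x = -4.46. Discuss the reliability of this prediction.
ŷ = 0.3887, but this is extrapolation (below the data range [1.40, 8.12]) and may be unreliable.

Prediction calculation:
ŷ = 14.4645 + 3.1560 × (-4.46)
ŷ = 0.3887

Reliability:
- Data range: x ∈ [1.40, 8.12]
- Prediction point: x = -4.46 is 5.86 units below the observed range → this is EXTRAPOLATION, not interpolation

Why that matters here:
- The standard error of prediction grows with (x − x̄)², and x = -4.46 is far from x̄ = 3.86
- The linear relationship may not hold outside the observed range
- R² describes fit only over the sampled x values; it says nothing about behaviour beyond them

The R² = 0.9855 only validates the fit within [1.40, 8.12]; treat ŷ = 0.3887 with caution.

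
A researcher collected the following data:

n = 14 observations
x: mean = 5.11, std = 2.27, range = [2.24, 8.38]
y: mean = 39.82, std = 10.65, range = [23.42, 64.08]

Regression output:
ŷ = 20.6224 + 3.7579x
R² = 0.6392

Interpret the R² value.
The model explains 63.92% of the variance in y (R² = 0.6392), leaving 36.08% unexplained; the fit is moderate.

The coefficient of determination R² is the fraction of the total variation in y that the fitted line accounts for.

Here R² = 0.6392:
- Explained: 63.92% of the variation in y
- Unexplained (residual): 100% − 63.92% = 36.08%
- Rule of thumb (below 0.3 weak; 0.3 to below 0.7 moderate; 0.7 and above strong) → moderate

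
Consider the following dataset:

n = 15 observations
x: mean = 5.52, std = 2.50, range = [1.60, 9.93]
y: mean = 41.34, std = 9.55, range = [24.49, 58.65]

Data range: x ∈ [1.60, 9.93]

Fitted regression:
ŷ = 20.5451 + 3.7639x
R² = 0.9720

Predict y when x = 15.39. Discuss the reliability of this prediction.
The equation gives ŷ = 78.4715; however x = 15.39 is 5.46 units above the observed range, so this extrapolated value should not be trusted.

Prediction calculation:
ŷ = 20.5451 + 3.7639 × 15.39
ŷ = 78.4715

Reliability:
- Data range: x ∈ [1.60, 9.93]
- Prediction point: x = 15.39 is 5.46 units above the observed range → this is EXTRAPOLATION, not interpolation

Why that matters here:
- There are no observations near this x to validate the fitted line there
- R² describes fit only over the sampled x values; it says nothing about behaviour beyond them
- The standard error of prediction grows with (x − x̄)², and x = 15.39 is far from x̄ = 5.52

A defensible statement: 'if the linear trend continued to x = 15.39, y would be about 78.4715' — the premise is untested.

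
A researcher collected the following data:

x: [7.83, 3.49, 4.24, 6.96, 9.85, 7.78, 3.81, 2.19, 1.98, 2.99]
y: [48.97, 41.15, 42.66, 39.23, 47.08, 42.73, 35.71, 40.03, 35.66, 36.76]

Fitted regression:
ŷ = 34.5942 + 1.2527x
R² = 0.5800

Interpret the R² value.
R² = 0.5800 means 58.00% of the variation in y is explained by the linear relationship with x. This indicates a moderate fit.

R² = 1 − SS_res/SS_tot compares the residual scatter to the total scatter of y about its mean.

Here R² = 0.5800:
- Explained: 58.00% of the variation in y
- Unexplained (residual): 100% − 58.00% = 42.00%
- Rule of thumb (below 0.3 weak; 0.3 to below 0.7 moderate; 0.7 and above strong) → moderate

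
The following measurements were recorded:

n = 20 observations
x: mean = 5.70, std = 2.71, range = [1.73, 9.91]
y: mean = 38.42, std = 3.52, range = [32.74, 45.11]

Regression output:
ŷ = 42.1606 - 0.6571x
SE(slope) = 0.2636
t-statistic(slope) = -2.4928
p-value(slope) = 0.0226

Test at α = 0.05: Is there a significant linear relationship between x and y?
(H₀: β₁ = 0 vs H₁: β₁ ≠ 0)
Reject H₀: p-value = 0.0226 < α = 0.05. The linear relationship is significant at the 5% level.

Hypothesis test for the slope coefficient:

H₀: β₁ = 0 (no linear relationship)
H₁: β₁ ≠ 0 (linear relationship exists)

Test statistic: t = β̂₁ / SE(β̂₁) = -0.6571 / 0.2636 = -2.4928

With df = 18, the two-sided p-value for |t| = 2.4928 is 0.0226.

Decision rule: reject H₀ if p-value < α.
p-value = 0.0226 < α = 0.05 → reject H₀.

There is sufficient evidence at the 5% significance level to conclude that a linear relationship exists between x and y.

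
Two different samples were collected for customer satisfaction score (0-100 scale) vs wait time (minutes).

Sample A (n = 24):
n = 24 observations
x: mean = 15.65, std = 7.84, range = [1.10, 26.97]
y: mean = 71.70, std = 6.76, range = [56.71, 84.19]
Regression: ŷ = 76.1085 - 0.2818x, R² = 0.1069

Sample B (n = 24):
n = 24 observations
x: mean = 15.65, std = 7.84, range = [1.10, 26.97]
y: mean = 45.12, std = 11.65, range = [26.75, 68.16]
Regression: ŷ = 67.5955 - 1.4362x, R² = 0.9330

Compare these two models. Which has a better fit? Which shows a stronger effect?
Model B has the better fit (R² = 0.9330 vs 0.1069). Model B shows the stronger effect (|β₁| = 1.4362 vs 0.2818).

Model Comparison:

Goodness of fit (R²):
- Model A: R² = 0.1069 → 10.69% of variance in satisfaction score explained
- Model B: R² = 0.9330 → 93.30% of variance in satisfaction score explained
- 0.9330 > 0.1069 → Model B has the better fit

Strength of effect — compare |β₁|:
- Model A: β₁ = -0.2818 → predicted satisfaction score falls 0.2818 points per additional minute of wait time
- Model B: β₁ = -1.4362 → predicted satisfaction score falls 1.4362 points per additional minute of wait time
- |-0.2818| < |-1.4362| → Model B shows the stronger marginal effect

Note: The two samples could reflect different populations, time periods, or measurement quality.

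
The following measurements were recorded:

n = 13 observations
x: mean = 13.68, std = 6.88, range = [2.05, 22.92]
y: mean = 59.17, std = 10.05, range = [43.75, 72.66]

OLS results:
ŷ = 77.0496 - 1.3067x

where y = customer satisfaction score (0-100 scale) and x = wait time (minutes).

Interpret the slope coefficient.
An increase of one minute in wait time is associated with a 1.3067 points decrease in predicted satisfaction score.

The slope coefficient β₁ = -1.3067 represents the marginal effect of wait time on satisfaction score.

Interpretation:
- Wait time up by 1 minute → predicted satisfaction score decreases by 1.3067 points
- The effect is assumed constant over the observed range of x (linearity)
- The sign (−) gives the direction; the magnitude 1.3067 gives the size of the effect per minute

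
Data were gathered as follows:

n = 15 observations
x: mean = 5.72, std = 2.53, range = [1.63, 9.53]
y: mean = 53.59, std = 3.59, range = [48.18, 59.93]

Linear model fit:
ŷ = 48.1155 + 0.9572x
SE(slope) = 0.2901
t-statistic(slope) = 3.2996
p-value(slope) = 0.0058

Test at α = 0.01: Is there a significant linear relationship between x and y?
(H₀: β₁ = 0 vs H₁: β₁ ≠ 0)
Since p-value = 0.0058 < α = 0.01, reject H₀ — the slope is significantly different from 0.

Hypothesis test for the slope coefficient:

H₀: β₁ = 0 (no linear relationship)
H₁: β₁ ≠ 0 (linear relationship exists)

Test statistic: t = β̂₁ / SE(β̂₁) = 0.9572 / 0.2901 = 3.2996

With df = 13, the two-sided p-value for |t| = 3.2996 is 0.0058.

Decision rule: reject H₀ if p-value < α.
p-value = 0.0058 < α = 0.01 → reject H₀.

There is sufficient evidence at the 1% significance level to conclude that a linear relationship exists between x and y.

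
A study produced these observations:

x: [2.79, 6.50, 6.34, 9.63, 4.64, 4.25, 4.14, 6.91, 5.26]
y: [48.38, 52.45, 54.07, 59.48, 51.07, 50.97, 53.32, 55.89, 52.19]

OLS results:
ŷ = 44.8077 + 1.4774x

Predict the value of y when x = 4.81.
ŷ = 51.9140

To predict y for x = 4.81, substitute into the regression equation:

ŷ = 44.8077 + 1.4774 × 4.81
ŷ = 44.8077 + 7.1063
ŷ = 51.9140

This is the fitted mean response at that x — an individual observation would come with a wider prediction interval.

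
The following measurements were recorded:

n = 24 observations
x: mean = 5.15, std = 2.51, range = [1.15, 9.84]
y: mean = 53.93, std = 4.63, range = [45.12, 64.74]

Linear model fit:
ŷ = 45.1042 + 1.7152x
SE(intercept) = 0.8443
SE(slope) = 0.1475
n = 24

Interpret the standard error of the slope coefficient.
The slope 1.7152 is pinned down to within about ±0.1475 (one SE) by these data — relative uncertainty 8.6%, i.e. precise.

SE(β̂₁) = s / √Sxx, where s is the residual standard deviation and Sxx = Σ(x − x̄)². It is the yardstick for how far β̂₁ = 1.7152 could plausibly be from the true slope.

Relative precision:
- SE / |β̂₁| = 0.1475 / 1.7152 = 8.6%
- Rule of thumb (under 20%: precise; 20% to under 50%: moderately precise; 50% or more: imprecise) → precise

Rough 95% range (±2 SE): 1.7152 ± 0.2950 → (1.4202, 2.0102).

What drives SE(β̂₁): larger n (here n = 24) → smaller SE; more residual scatter → larger SE; wider spread of x values → smaller SE.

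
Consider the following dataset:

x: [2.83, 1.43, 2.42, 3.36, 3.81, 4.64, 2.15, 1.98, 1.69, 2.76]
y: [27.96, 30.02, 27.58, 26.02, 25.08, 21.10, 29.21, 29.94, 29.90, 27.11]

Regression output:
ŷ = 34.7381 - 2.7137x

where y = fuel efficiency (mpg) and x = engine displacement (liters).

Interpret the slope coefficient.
An increase of one liter in engine displacement is associated with a 2.7137 mpg decrease in predicted fuel efficiency.

The slope coefficient β₁ = -2.7137 represents the marginal effect of engine displacement on fuel efficiency.

Interpretation:
- Engine displacement up by 1 liter → predicted fuel efficiency decreases by 2.7137 mpg
- This is a linear approximation: the same per-unit change is assumed across the whole observed x range
- The sign (−) gives the direction; the magnitude 2.7137 gives the size of the effect per liter

(β₀ = 34.7381 is the fitted value at x = 0 and is not part of the slope interpretation.)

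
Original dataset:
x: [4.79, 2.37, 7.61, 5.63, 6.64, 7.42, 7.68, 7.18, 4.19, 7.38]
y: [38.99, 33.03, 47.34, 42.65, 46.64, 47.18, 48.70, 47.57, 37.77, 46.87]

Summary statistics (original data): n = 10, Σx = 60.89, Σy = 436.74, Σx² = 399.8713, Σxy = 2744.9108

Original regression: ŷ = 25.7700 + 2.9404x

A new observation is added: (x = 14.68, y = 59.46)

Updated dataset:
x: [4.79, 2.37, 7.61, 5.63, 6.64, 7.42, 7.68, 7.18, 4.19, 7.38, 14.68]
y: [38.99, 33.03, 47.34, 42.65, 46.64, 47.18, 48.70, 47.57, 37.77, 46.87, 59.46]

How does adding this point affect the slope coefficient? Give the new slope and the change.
New slope β₁ = 2.1712 versus 2.9404 before: a change of -0.7692 (-26.2%).

x = 14.68 lies well outside the original x-range [2.37, 7.68] (x̄ ≈ 6.09), so this observation has high leverage and can move the slope substantially.

Step 1: Update the sums with the new point (n goes from 10 to 11)
Σx  = 60.89 + 14.68 = 75.57
Σy  = 436.74 + 59.46 = 496.20
Σx² = 399.8713 + 14.68² = 399.8713 + 215.5024 = 615.3737
Σxy = 2744.9108 + 14.68×59.46 = 2744.9108 + 872.8728 = 3617.7836

Step 2: Recompute the slope with b₁ = (nΣxy − ΣxΣy) / (nΣx² − (Σx)²)
Numerator   = 11×3617.7836 − 75.57×496.20 = 39795.6196 − 37497.8340 = 2297.7856
Denominator = 11×615.3737 − 75.57² = 6769.1107 − 5710.8249 = 1058.2858
b₁(new) = 2297.7856 / 1058.2858 = 2.1712

(Same formula on the original sums: (10×2744.9108 − 60.89×436.74) / (10×399.8713 − 60.89²) = 856.0094 / 291.1209 = 2.9404, matching the given fit.)

Step 3: Change in slope
Δβ₁ = 2.1712 − 2.9404 = -0.7692
Relative change = -0.7692 / 2.9404 × 100% = -26.2%
→ the slope decreases when the point is added.

A high-leverage point only changes the slope if it is off the original line; here y = 59.46 is below the original trend, so the slope decreases.
In practice: refit with and without it and report both if conclusions differ; investigate whether it comes from the same population as the rest of the sample.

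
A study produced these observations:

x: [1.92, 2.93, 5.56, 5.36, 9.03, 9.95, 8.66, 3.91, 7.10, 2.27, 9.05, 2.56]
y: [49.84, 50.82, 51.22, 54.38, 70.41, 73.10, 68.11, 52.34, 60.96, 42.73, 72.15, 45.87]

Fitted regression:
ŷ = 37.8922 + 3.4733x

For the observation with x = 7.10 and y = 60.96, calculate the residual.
Residual = -1.5926

The residual is the difference between the actual value and the predicted value:

Residual = y - ŷ

Step 1: Calculate predicted value
ŷ = 37.8922 + 3.4733 × 7.10
ŷ = 62.5526

Step 2: Calculate residual
Residual = 60.96 - 62.5526
Residual = -1.5926

The residual is negative, so the observed y = 60.96 sits below the regression line (the line overestimates it by 1.5926).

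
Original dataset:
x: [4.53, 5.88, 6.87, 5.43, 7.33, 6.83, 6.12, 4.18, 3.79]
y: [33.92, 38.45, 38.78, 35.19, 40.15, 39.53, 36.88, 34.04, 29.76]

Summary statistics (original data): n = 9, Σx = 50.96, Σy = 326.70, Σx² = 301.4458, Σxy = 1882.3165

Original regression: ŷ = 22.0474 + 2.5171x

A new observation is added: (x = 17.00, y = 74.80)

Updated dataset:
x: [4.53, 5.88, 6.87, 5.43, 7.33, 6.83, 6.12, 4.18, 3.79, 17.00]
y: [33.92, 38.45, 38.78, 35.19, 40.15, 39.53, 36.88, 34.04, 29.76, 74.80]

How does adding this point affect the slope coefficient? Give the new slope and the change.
New slope β₁ = 3.3076 versus 2.5171 before: a change of +0.7905 (+31.4%).

The new point has HIGH LEVERAGE: x = 17.00 is far from the original mean x̄ = 50.96/9 ≈ 5.66 (original range [3.79, 7.33]).

Step 1: Update the sums with the new point (n goes from 9 to 10)
Σx  = 50.96 + 17.00 = 67.96
Σy  = 326.70 + 74.80 = 401.50
Σx² = 301.4458 + 17.00² = 301.4458 + 289.0000 = 590.4458
Σxy = 1882.3165 + 17.00×74.80 = 1882.3165 + 1271.6000 = 3153.9165

Step 2: Recompute the slope with b₁ = (nΣxy − ΣxΣy) / (nΣx² − (Σx)²)
Numerator   = 10×3153.9165 − 67.96×401.50 = 31539.1650 − 27285.9400 = 4253.2250
Denominator = 10×590.4458 − 67.96² = 5904.4580 − 4618.5616 = 1285.8964
b₁(new) = 4253.2250 / 1285.8964 = 3.3076

(Same formula on the original sums: (9×1882.3165 − 50.96×326.70) / (9×301.4458 − 50.96²) = 292.2165 / 116.0906 = 2.5171, matching the given fit.)

Step 3: Change in slope
Δβ₁ = 3.3076 − 2.5171 = +0.7905
Relative change = +0.7905 / 2.5171 × 100% = +31.4%
→ the slope increases when the point is added.

Because the point sits above the extension of the original line at a high-leverage x, it tilts the fit up.
In practice: check such a point for data-entry or measurement error; examine leverage (hᵢ) and Cook's distance rather than deleting it automatically.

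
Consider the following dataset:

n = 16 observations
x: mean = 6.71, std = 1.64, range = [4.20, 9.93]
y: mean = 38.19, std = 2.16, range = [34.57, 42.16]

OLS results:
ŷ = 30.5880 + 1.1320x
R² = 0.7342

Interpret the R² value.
The model explains 73.42% of the variance in y (R² = 0.7342), leaving 26.58% unexplained; the fit is strong.

R² = 1 − SS_res/SS_tot compares the residual scatter to the total scatter of y about its mean.

Here R² = 0.7342:
- Explained: 73.42% of the variation in y
- Unexplained (residual): 100% − 73.42% = 26.58%
- Rule of thumb (below 0.3 weak; 0.3 to below 0.7 moderate; 0.7 and above strong) → strong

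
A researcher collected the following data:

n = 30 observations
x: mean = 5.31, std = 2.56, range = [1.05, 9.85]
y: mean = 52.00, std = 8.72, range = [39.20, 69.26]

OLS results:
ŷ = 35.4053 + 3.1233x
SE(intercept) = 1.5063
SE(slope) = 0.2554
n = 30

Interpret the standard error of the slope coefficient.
The slope 3.1233 is pinned down to within about ±0.2554 (one SE) by these data — relative uncertainty 8.2%, i.e. precise.

What SE measures:
- The standard error quantifies the sampling variability of the coefficient estimate
- It is the estimated standard deviation of β̂₁ across hypothetical repeated samples of the same size
- Smaller SE → more precise estimate

Relative precision:
- SE / |β̂₁| = 0.2554 / 3.1233 = 8.2%
- Rule of thumb (under 20%: precise; 20% to under 50%: moderately precise; 50% or more: imprecise) → precise

Rough 95% range (±2 SE): 3.1233 ± 0.5108 → (2.6125, 3.6341).

What drives SE(β̂₁): more residual scatter → larger SE.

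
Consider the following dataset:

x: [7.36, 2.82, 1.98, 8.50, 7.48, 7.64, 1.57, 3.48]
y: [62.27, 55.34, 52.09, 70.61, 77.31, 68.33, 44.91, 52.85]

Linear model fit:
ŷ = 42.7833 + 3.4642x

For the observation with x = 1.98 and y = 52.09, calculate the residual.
Residual = 2.4476

The residual is the difference between the actual value and the predicted value:

Residual = y - ŷ

Step 1: Calculate predicted value
ŷ = 42.7833 + 3.4642 × 1.98
ŷ = 49.6424

Step 2: Calculate residual
Residual = 52.09 - 49.6424
Residual = 2.4476

Interpretation: the model underestimates the actual value by 2.4476 at this point (positive residual → observation lies above the fitted line).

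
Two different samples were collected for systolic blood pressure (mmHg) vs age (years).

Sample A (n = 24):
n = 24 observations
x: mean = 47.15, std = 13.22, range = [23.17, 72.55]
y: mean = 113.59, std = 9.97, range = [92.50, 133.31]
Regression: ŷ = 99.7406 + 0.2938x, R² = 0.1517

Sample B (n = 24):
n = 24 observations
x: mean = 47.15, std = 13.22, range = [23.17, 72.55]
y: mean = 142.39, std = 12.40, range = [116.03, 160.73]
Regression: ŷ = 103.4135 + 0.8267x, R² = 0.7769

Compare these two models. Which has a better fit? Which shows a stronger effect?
Model B has the better fit (R² = 0.7769 vs 0.1517). Model B shows the stronger effect (|β₁| = 0.8267 vs 0.2938).

Model Comparison:

Which explains more variance? (R²)
- Model A: R² = 0.1517 → 15.17% of variance in blood pressure explained
- Model B: R² = 0.7769 → 77.69% of variance in blood pressure explained
- 0.7769 > 0.1517 → Model B has the better fit

Strength of effect — compare |β₁|:
- Model A: β₁ = 0.2938 → predicted blood pressure rises 0.2938 mmHg per additional year of age
- Model B: β₁ = 0.8267 → predicted blood pressure rises 0.8267 mmHg per additional year of age
- |0.2938| < |0.8267| → Model B shows the stronger marginal effect

Notes:
- R² measures how tightly points cluster around the line; β₁ measures how steep the line is — they answer different questions.
- A better fit (higher R²) doesn't necessarily mean a more important relationship.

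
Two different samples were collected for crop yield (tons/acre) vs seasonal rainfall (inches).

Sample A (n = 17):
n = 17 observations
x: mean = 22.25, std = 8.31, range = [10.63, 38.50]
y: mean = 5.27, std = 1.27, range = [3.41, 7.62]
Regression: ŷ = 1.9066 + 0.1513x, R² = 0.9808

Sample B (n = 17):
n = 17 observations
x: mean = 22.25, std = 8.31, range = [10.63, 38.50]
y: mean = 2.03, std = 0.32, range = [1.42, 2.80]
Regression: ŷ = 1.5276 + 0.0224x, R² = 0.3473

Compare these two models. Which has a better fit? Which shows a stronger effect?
Model A has the better fit (R² = 0.9808 vs 0.3473). Model A shows the stronger effect (|β₁| = 0.1513 vs 0.0224).

Model Comparison:

Which explains more variance? (R²)
- Model A: R² = 0.9808 → 98.08% of variance in crop yield explained
- Model B: R² = 0.3473 → 34.73% of variance in crop yield explained
- 0.9808 > 0.3473 → Model A has the better fit

Strength of effect — compare |β₁|:
- Model A: β₁ = 0.1513 → predicted crop yield rises 0.1513 tons/acre per additional inch of rainfall
- Model B: β₁ = 0.0224 → predicted crop yield rises 0.0224 tons/acre per additional inch of rainfall
- |0.1513| > |0.0224| → Model A shows the stronger marginal effect

Notes:
- A better fit (higher R²) doesn't necessarily mean a more important relationship.
- A steeper slope doesn't make a better model if the scatter around the line is large.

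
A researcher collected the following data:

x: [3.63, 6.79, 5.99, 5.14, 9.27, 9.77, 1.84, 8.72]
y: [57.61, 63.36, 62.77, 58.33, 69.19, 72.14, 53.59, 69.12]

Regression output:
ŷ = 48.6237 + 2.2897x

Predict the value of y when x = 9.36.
ŷ = 70.0553

x = 9.36 lies inside the observed range [1.84, 9.77], so the fitted equation applies directly:

ŷ = 48.6237 + 2.2897 × 9.36
ŷ = 48.6237 + 21.4316
ŷ = 70.0553

This is a point prediction; actual observations scatter around it by roughly the residual standard deviation.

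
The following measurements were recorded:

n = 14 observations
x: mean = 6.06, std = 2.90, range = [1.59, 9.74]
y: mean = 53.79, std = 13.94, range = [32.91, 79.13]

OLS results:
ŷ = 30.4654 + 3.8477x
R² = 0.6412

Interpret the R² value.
About 64.12% of the variability in y is accounted for by the regression on x (R² = 0.6412) — a moderate linear fit.

R² (coefficient of determination) measures the proportion of variance in y explained by the regression model.

Here R² = 0.6412:
- Explained: 64.12% of the variation in y
- Unexplained (residual): 100% − 64.12% = 35.88%
- Rule of thumb (below 0.3 weak; 0.3 to below 0.7 moderate; 0.7 and above strong) → moderate

Note: R² says nothing about causation, and a high R² does not by itself mean the linear form is appropriate — check the residuals.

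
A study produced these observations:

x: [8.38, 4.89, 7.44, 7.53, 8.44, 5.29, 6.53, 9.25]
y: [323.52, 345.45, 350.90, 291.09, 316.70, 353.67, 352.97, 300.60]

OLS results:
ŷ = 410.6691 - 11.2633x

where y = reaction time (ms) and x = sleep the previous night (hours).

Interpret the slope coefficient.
On average, reaction time is about 11.2633 ms lower for every extra hour of sleep.

The slope coefficient β₁ = -11.2633 represents the marginal effect of sleep on reaction time.

Interpretation:
- Sleep up by 1 hour → predicted reaction time decreases by 11.2633 ms
- This is a linear approximation: the same per-unit change is assumed across the whole observed x range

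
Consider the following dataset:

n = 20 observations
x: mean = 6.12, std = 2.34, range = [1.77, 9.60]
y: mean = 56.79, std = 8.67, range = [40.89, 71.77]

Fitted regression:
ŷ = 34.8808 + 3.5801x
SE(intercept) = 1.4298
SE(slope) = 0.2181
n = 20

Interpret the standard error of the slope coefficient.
The slope 3.5801 is pinned down to within about ±0.2181 (one SE) by these data — relative uncertainty 6.1%, i.e. precise.

What SE measures:
- The standard error quantifies the sampling variability of the coefficient estimate
- It is the estimated standard deviation of β̂₁ across hypothetical repeated samples of the same size
- Smaller SE → more precise estimate

Relative precision:
- SE / |β̂₁| = 0.2181 / 3.5801 = 6.1%
- Rule of thumb (under 20%: precise; 20% to under 50%: moderately precise; 50% or more: imprecise) → precise

Link to interval estimation: a confidence interval for β₁ is β̂₁ ± t* × 0.2181, so SE sets the half-width per unit of t*.

What drives SE(β̂₁): wider spread of x values → smaller SE.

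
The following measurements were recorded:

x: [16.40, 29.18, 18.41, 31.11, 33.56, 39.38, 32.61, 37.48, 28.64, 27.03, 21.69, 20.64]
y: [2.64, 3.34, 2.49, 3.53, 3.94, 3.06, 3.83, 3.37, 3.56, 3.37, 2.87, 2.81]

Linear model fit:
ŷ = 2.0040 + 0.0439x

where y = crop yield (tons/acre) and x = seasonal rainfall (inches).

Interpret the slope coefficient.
On average, crop yield is about 0.0439 tons/acre higher for every extra inch of rainfall.

β₁ = 0.0439 is the change in predicted crop yield (tons/acre) per additional inch of rainfall.

Interpretation:
- Rainfall up by 1 inch → predicted crop yield increases by 0.0439 tons/acre
- The effect is assumed constant over the observed range of x (linearity)

(β₀ = 2.0040 is the fitted value at x = 0 and is not part of the slope interpretation.)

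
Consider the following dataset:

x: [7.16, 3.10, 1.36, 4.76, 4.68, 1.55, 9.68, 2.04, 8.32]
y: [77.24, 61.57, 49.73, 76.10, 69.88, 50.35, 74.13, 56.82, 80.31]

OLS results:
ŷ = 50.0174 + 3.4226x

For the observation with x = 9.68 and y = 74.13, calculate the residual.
Residual = -9.0182

The residual is the difference between the actual value and the predicted value:

Residual = y - ŷ

Step 1: Calculate predicted value
ŷ = 50.0174 + 3.4226 × 9.68
ŷ = 83.1482

Step 2: Calculate residual
Residual = 74.13 - 83.1482
Residual = -9.0182

Sign check: y < ŷ, so the point is below the line and the fit overestimates here.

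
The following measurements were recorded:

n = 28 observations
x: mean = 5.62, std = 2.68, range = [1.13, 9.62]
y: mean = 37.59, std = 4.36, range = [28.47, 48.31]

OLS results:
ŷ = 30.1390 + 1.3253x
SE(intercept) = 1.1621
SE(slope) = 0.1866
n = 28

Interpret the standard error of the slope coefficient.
The slope 1.3253 is pinned down to within about ±0.1866 (one SE) by these data — relative uncertainty 14.1%, i.e. precise.

SE(β̂₁) = s / √Sxx, where s is the residual standard deviation and Sxx = Σ(x − x̄)². It is the yardstick for how far β̂₁ = 1.3253 could plausibly be from the true slope.

Relative precision:
- SE / |β̂₁| = 0.1866 / 1.3253 = 14.1%
- Rule of thumb (under 20%: precise; 20% to under 50%: moderately precise; 50% or more: imprecise) → precise

Link to interval estimation: a confidence interval for β₁ is β̂₁ ± t* × 0.1866, so SE sets the half-width per unit of t*.

What drives SE(β̂₁): larger n (here n = 28) → smaller SE; wider spread of x values → smaller SE; more residual scatter → larger SE.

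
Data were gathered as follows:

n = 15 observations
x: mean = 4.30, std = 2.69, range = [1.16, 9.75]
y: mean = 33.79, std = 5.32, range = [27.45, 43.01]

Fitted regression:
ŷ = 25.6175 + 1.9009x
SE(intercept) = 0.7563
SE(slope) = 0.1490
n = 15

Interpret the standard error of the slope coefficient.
SE(slope) = 0.1490 measures the uncertainty in the estimated slope. The coefficient is estimated precisely (SE/|β̂₁| = 7.8%).

What SE measures:
- The standard error quantifies the sampling variability of the coefficient estimate
- It is the estimated standard deviation of β̂₁ across hypothetical repeated samples of the same size
- Smaller SE → more precise estimate

Relative precision:
- SE / |β̂₁| = 0.1490 / 1.9009 = 7.8%
- Rule of thumb (under 20%: precise; 20% to under 50%: moderately precise; 50% or more: imprecise) → precise

Rough 95% range (±2 SE): 1.9009 ± 0.2980 → (1.6029, 2.1989).

What drives SE(β̂₁): larger n (here n = 15) → smaller SE.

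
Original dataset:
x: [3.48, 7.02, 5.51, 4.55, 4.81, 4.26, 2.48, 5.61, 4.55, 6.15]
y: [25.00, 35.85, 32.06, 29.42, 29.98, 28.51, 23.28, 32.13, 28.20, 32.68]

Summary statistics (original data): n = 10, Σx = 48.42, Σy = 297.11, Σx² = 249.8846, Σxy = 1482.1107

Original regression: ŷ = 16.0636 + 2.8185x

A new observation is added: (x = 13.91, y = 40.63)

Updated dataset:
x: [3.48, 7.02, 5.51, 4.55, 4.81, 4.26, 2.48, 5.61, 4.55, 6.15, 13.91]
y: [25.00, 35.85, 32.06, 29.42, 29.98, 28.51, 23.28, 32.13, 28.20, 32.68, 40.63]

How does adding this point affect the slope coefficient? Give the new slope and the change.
The slope changes from 2.8185 to 1.4804 (change of -1.3381, or -47.5%).

x = 13.91 lies well outside the original x-range [2.48, 7.02] (x̄ ≈ 4.84), so this observation has high leverage and can move the slope substantially.

Step 1: Update the sums with the new point (n goes from 10 to 11)
Σx  = 48.42 + 13.91 = 62.33
Σy  = 297.11 + 40.63 = 337.74
Σx² = 249.8846 + 13.91² = 249.8846 + 193.4881 = 443.3727
Σxy = 1482.1107 + 13.91×40.63 = 1482.1107 + 565.1633 = 2047.2740

Step 2: Recompute the slope with b₁ = (nΣxy − ΣxΣy) / (nΣx² − (Σx)²)
Numerator   = 11×2047.2740 − 62.33×337.74 = 22520.0140 − 21051.3342 = 1468.6798
Denominator = 11×443.3727 − 62.33² = 4877.0997 − 3885.0289 = 992.0708
b₁(new) = 1468.6798 / 992.0708 = 1.4804

(Same formula on the original sums: (10×1482.1107 − 48.42×297.11) / (10×249.8846 − 48.42²) = 435.0408 / 154.3496 = 2.8185, matching the given fit.)

Step 3: Change in slope
Δβ₁ = 1.4804 − 2.8185 = -1.3381
Relative change = -1.3381 / 2.8185 × 100% = -47.5%
→ the slope decreases when the point is added.

Because the point sits below the extension of the original line at a high-leverage x, it tilts the fit down.
In practice: check such a point for data-entry or measurement error.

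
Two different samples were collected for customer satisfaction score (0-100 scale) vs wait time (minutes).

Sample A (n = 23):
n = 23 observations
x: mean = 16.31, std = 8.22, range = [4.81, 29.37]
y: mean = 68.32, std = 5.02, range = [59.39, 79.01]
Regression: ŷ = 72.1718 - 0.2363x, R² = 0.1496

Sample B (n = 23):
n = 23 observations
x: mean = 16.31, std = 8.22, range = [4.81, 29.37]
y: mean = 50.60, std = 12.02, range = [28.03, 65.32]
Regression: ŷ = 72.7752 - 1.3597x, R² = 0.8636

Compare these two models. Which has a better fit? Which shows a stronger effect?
Model B has the better fit (R² = 0.8636 vs 0.1496). Model B shows the stronger effect (|β₁| = 1.3597 vs 0.2363).

Model Comparison:

Fit — compare R²:
- Model A: R² = 0.1496 → 14.96% of variance in satisfaction score explained
- Model B: R² = 0.8636 → 86.36% of variance in satisfaction score explained
- 0.8636 > 0.1496 → Model B has the better fit

Effect size (slope magnitude):
- Model A: β₁ = -0.2363 → predicted satisfaction score falls 0.2363 points per additional minute of wait time
- Model B: β₁ = -1.3597 → predicted satisfaction score falls 1.3597 points per additional minute of wait time
- |-0.2363| < |-1.3597| → Model B shows the stronger marginal effect

Note: A better fit (higher R²) doesn't necessarily mean a more important relationship.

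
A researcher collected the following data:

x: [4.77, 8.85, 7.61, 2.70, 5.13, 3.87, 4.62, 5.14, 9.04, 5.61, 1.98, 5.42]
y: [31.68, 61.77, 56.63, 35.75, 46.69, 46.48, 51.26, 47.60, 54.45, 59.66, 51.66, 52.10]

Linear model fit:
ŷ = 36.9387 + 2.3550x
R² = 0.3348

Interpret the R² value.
R² = 0.3348 means 33.48% of the variation in y is explained by the linear relationship with x. This indicates a moderate fit.

R² (coefficient of determination) measures the proportion of variance in y explained by the regression model.

Here R² = 0.3348:
- Explained: 33.48% of the variation in y
- Unexplained (residual): 100% − 33.48% = 66.52%
- Rule of thumb (below 0.3 weak; 0.3 to below 0.7 moderate; 0.7 and above strong) → moderate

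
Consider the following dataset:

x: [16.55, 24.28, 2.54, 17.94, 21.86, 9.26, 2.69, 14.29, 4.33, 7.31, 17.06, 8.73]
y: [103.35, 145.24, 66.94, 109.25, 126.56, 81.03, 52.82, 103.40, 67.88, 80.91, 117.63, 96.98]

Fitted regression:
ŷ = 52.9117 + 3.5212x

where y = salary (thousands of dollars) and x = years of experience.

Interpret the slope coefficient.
On average, salary is about 3.5212 thousand dollars higher for every extra year of experience.

The slope β₁ = 3.5212 gives the rate at which the fitted salary changes with experience.

Interpretation:
- Experience up by 1 year → predicted salary increases by 3.5212 thousand dollars
- The effect is assumed constant over the observed range of x (linearity)

(β₀ = 52.9117 is the fitted value at x = 0 and is not part of the slope interpretation.)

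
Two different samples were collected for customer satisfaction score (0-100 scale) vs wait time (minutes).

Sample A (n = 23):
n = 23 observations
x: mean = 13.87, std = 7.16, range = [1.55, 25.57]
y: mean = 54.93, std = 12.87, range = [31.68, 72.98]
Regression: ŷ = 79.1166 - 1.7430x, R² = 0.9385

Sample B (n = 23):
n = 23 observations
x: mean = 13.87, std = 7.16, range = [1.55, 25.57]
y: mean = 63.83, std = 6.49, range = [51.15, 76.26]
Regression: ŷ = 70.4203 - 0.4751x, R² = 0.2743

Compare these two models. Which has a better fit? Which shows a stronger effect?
Model A has the better fit (R² = 0.9385 vs 0.2743). Model A shows the stronger effect (|β₁| = 1.7430 vs 0.4751).

Model Comparison:

Goodness of fit (R²):
- Model A: R² = 0.9385 → 93.85% of variance in satisfaction score explained
- Model B: R² = 0.2743 → 27.43% of variance in satisfaction score explained
- 0.9385 > 0.2743 → Model A has the better fit

Strength of effect — compare |β₁|:
- Model A: β₁ = -1.7430 → predicted satisfaction score falls 1.7430 points per additional minute of wait time
- Model B: β₁ = -0.4751 → predicted satisfaction score falls 0.4751 points per additional minute of wait time
- |-1.7430| > |-0.4751| → Model A shows the stronger marginal effect

Note: R² measures how tightly points cluster around the line; β₁ measures how steep the line is — they answer different questions.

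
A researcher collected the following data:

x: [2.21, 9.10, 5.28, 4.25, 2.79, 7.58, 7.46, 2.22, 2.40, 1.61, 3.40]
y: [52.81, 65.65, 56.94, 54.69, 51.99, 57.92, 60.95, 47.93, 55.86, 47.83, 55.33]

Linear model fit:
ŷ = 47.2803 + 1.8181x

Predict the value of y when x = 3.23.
ŷ = 53.1528

Plug x = 3.23 into the fitted line:

ŷ = 47.2803 + 1.8181 × 3.23
ŷ = 47.2803 + 5.8725
ŷ = 53.1528

This is a point prediction; actual observations scatter around it by roughly the residual standard deviation.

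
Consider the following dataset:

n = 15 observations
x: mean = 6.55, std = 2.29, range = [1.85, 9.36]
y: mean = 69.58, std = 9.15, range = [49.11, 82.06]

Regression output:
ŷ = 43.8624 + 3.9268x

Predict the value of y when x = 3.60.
ŷ = 57.9989

Plug x = 3.60 into the fitted line:

ŷ = 43.8624 + 3.9268 × 3.60
ŷ = 43.8624 + 14.1365
ŷ = 57.9989

This is the fitted mean response at that x — an individual observation would come with a wider prediction interval.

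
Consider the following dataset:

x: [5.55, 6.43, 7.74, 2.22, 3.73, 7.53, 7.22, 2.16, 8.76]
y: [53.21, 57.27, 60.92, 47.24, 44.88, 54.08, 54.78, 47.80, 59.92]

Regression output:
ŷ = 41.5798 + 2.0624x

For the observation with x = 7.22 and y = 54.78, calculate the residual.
Residual = -1.6903

The residual is the difference between the actual value and the predicted value:

Residual = y - ŷ

Step 1: Calculate predicted value
ŷ = 41.5798 + 2.0624 × 7.22
ŷ = 56.4703

Step 2: Calculate residual
Residual = 54.78 - 56.4703
Residual = -1.6903

The residual is negative, so the observed y = 54.78 sits below the regression line (the line overestimates it by 1.6903).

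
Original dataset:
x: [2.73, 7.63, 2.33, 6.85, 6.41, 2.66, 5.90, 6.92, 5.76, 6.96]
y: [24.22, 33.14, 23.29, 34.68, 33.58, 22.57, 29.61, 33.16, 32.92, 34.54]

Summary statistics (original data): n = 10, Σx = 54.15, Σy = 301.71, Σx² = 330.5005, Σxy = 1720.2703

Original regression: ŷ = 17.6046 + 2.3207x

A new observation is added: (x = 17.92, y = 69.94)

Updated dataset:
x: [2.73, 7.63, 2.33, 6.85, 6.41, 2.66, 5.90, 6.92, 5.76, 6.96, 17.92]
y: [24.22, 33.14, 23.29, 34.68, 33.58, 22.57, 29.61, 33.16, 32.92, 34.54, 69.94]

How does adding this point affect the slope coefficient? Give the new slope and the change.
The slope changes from 2.3207 to 3.0017 (change of +0.6810, or +29.3%).

x = 17.92 lies well outside the original x-range [2.33, 7.63] (x̄ ≈ 5.42), so this observation has high leverage and can move the slope substantially.

Step 1: Update the sums with the new point (n goes from 10 to 11)
Σx  = 54.15 + 17.92 = 72.07
Σy  = 301.71 + 69.94 = 371.65
Σx² = 330.5005 + 17.92² = 330.5005 + 321.1264 = 651.6269
Σxy = 1720.2703 + 17.92×69.94 = 1720.2703 + 1253.3248 = 2973.5951

Step 2: Recompute the slope with b₁ = (nΣxy − ΣxΣy) / (nΣx² − (Σx)²)
Numerator   = 11×2973.5951 − 72.07×371.65 = 32709.5461 − 26784.8155 = 5924.7306
Denominator = 11×651.6269 − 72.07² = 7167.8959 − 5194.0849 = 1973.8110
b₁(new) = 5924.7306 / 1973.8110 = 3.0017

(Same formula on the original sums: (10×1720.2703 − 54.15×301.71) / (10×330.5005 − 54.15²) = 865.1065 / 372.7825 = 2.3207, matching the given fit.)

Step 3: Change in slope
Δβ₁ = 3.0017 − 2.3207 = +0.6810
Relative change = +0.6810 / 2.3207 × 100% = +29.3%
→ the slope increases when the point is added.

Because the point sits above the extension of the original line at a high-leverage x, it tilts the fit up.
In practice: investigate whether it comes from the same population as the rest of the sample.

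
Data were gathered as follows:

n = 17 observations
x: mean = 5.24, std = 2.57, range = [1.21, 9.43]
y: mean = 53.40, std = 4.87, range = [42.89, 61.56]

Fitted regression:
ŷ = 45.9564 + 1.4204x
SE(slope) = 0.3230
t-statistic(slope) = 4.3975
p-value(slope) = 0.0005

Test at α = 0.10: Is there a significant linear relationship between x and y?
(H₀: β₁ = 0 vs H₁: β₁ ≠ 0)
Reject H₀: p-value = 0.0005 < α = 0.10. The linear relationship is significant at the 10% level.

Hypothesis test for the slope coefficient:

H₀: β₁ = 0 (no linear relationship)
H₁: β₁ ≠ 0 (linear relationship exists)

Test statistic: t = β̂₁ / SE(β̂₁) = 1.4204 / 0.3230 = 4.3975

The p-value (0.0005) is the probability, under H₀, of a t-statistic at least as extreme as |t| = 4.3975 (two-sided, df = n − 2 = 15).

Decision rule: reject H₀ if p-value < α.
p-value = 0.0005 < α = 0.10 → reject H₀.

There is sufficient evidence at the 10% significance level to conclude that a linear relationship exists between x and y.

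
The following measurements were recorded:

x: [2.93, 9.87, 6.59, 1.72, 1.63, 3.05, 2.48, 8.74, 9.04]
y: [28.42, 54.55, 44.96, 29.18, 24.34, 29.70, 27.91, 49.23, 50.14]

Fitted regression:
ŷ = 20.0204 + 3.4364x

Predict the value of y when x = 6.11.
ŷ = 41.0168

To predict y for x = 6.11, substitute into the regression equation:

ŷ = 20.0204 + 3.4364 × 6.11
ŷ = 20.0204 + 20.9964
ŷ = 41.0168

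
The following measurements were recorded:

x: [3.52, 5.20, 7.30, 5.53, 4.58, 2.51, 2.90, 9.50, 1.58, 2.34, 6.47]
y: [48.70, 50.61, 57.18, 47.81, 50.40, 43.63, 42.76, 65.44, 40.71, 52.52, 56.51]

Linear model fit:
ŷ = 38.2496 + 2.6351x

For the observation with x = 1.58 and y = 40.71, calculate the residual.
Residual = -1.7031

The residual is the difference between the actual value and the predicted value:

Residual = y - ŷ

Step 1: Calculate predicted value
ŷ = 38.2496 + 2.6351 × 1.58
ŷ = 42.4131

Step 2: Calculate residual
Residual = 40.71 - 42.4131
Residual = -1.7031

The residual is negative, so the observed y = 40.71 sits below the regression line (the line overestimates it by 1.7031).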